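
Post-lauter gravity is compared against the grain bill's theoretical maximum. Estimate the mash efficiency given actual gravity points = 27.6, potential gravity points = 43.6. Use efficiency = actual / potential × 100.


efficiency = 27.6 / 43.6 × 100

63.3028 %


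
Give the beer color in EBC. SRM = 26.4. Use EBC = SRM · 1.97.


EBC = 26.4 · 1.97

52.0080 EBC


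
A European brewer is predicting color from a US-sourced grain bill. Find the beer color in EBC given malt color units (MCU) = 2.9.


SRM = 1.4922·MCU^0.6859;  EBC = SRM·1.97
SRM = 1.4922·2.9^0.6859 = 3.0973
EBC = 3.0973·1.97

6.1017 EBC


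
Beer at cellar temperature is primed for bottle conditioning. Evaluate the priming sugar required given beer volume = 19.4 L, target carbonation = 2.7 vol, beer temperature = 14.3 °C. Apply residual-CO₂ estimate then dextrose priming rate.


residual = 14.695·(0.01821 + 0.09011·e^(−0.04·T));  sugar = (target − residual)·4.0·V
residual = 14.695·(0.01821 + 0.09011·e^(−0.04·14.3)) = 1.0149
sugar = (2.7 − 1.0149)·4.0·19.4

130.7599 g


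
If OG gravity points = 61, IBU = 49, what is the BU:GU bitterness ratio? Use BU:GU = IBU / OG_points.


BU:GU = 49 / 61

0.8033


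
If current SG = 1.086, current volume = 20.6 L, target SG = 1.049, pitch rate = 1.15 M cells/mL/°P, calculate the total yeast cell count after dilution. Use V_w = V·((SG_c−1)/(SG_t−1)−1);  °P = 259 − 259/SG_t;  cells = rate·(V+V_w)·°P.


V_w = 20.6·((1.086−1)/(1.049−1)−1) = 15.5551
V_final = 20.6 + 15.5551 = 36.1551
°P = 259 − 259/1.049 = 12.0982
cells = 1.15·36.1551·12.0982

503.0229 billion cells


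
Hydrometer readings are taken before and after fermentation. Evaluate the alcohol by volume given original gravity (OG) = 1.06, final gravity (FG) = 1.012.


ABV = (OG − FG) · 131.25
ABV = (1.06 − 1.012) · 131.25

6.3000 % ABV


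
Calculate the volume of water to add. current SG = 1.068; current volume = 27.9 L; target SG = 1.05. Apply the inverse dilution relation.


V_water = V·((SG_curr − 1)/(SG_target − 1) − 1)
V_water = 27.9·((1.068 − 1)/(1.05 − 1) − 1)

10.0440 L


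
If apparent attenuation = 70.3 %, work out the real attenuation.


RA = AA · 0.8192
RA = 70.3 · 0.8192

57.5898 %


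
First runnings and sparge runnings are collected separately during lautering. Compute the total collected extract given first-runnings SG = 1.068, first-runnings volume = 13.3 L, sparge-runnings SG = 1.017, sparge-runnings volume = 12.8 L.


total = Σ (SG_i − 1)·1000·V_i
first = (1.068 − 1)·1000·13.3 = 904.4000
sparge = (1.017 − 1)·1000·12.8 = 217.6000
total = 904.4000 + 217.6000

1122.0000 gravity·L


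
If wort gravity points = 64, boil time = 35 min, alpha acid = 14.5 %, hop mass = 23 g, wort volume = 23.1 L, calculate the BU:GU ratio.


U = 1.65·0.000125^(GP/1000)·(1−e^(−0.04t))/4.15;  IBU = (α/100)·m·U·1000/V;  BU:GU = IBU/GP
U = 1.65·0.000125^(64/1000)·(1−e^(−0.04·35))/4.15 = 0.1685
IBU = (14.5/100)·23·0.1685·1000/23.1 = 24.3304
BU:GU = 24.3304/64

0.3802


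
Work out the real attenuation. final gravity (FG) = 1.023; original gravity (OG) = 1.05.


AA = (OG−FG)/(OG−1)·100;  RA = AA·0.8192
AA = (1.05 − 1.023)/(1.05 − 1)·100 = 54.0000
RA = 54.0000·0.8192

44.2368 %


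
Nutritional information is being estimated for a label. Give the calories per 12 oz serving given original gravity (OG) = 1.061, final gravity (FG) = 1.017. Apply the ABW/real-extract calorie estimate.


ABW = (OG−FG)·131.25·0.79/FG;  °P = 259 − 259/SG (for OG→OE and FG→AE);  RE = 0.1808·OE + 0.8192·AE;  Cal = (6.9·ABW + 4·(RE−0.1))·FG·3.55
ABW = (1.061 − 1.017)·131.25·0.79/1.017 = 4.4860
OE = 259 − 259/1.061 = 14.8907 °P
AE = 259 − 259/1.017 = 4.3294 °P
RE = 0.1808·14.8907 + 0.8192·4.3294 = 6.2389 °P
Cal = (6.9·4.4860 + 4·(6.2389−0.1))·1.017·3.55

200.4063 kcal


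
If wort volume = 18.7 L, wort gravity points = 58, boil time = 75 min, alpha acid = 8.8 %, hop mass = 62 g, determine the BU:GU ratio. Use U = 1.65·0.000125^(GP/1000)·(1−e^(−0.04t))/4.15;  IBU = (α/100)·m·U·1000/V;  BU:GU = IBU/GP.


U = 1.65·0.000125^(58/1000)·(1−e^(−0.04·75))/4.15 = 0.2243
IBU = (8.8/100)·62·0.2243·1000/18.7 = 65.4501
BU:GU = 65.4501/58

1.1285


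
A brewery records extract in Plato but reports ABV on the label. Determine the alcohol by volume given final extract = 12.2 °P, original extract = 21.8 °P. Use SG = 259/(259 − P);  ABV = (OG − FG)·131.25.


OG = 259/(259 − 21.8) = 1.0919
FG = 259/(259 − 12.2) = 1.0494
ABV = (1.0919 − 1.0494)·131.25

5.5746 % ABV


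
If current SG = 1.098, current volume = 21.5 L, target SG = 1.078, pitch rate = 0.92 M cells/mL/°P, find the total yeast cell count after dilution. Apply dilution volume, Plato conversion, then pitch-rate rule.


V_w = V·((SG_c−1)/(SG_t−1)−1);  °P = 259 − 259/SG_t;  cells = rate·(V+V_w)·°P
V_w = 21.5·((1.098−1)/(1.078−1)−1) = 5.5128
V_final = 21.5 + 5.5128 = 27.0128
°P = 259 − 259/1.078 = 18.7403
cells = 0.92·27.0128·18.7403

465.7291 billion cells


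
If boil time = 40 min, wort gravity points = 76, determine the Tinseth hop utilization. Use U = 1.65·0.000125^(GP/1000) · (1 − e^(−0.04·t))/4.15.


bigness = 1.65·0.000125^(76/1000) = 0.8334
boil_factor = (1 − e^(−0.04·40))/4.15 = 0.1923
U = 0.8334 · 0.1923

0.1603


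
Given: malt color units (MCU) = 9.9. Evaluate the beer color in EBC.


SRM = 1.4922·MCU^0.6859;  EBC = SRM·1.97
SRM = 1.4922·9.9^0.6859 = 7.1901
EBC = 7.1901·1.97

14.1644 EBC


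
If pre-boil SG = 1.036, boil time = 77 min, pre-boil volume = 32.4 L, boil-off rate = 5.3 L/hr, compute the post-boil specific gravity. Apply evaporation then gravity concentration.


V_post = V_pre − rate·(t/60);  SG_post = 1 + (SG_pre−1)·V_pre/V_post
V_post = 32.4 − 5.3·(77/60) = 25.5983
SG_post = 1 + (1.036 − 1)·32.4/25.5983

1.0456


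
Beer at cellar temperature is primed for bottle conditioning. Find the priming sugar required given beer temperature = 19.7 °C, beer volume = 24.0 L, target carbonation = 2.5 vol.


residual = 14.695·(0.01821 + 0.09011·e^(−0.04·T));  sugar = (target − residual)·4.0·V
residual = 14.695·(0.01821 + 0.09011·e^(−0.04·19.7)) = 0.8698
sugar = (2.5 − 0.8698)·4.0·24.0

156.5025 g


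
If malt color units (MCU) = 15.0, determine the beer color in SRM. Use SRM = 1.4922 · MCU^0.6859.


SRM = 1.4922 · 15.0^0.6859

9.5611 SRM


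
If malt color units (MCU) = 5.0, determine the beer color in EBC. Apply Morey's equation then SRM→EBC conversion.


SRM = 1.4922·MCU^0.6859;  EBC = SRM·1.97
SRM = 1.4922·5.0^0.6859 = 4.5004
EBC = 4.5004·1.97

8.8658 EBC


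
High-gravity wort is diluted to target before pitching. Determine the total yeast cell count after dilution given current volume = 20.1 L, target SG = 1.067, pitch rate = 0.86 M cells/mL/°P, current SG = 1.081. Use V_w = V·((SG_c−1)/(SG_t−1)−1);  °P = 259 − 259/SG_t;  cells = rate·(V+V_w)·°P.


V_w = 20.1·((1.081−1)/(1.067−1)−1) = 4.2000
V_final = 20.1 + 4.2000 = 24.3000
°P = 259 − 259/1.067 = 16.2634
cells = 0.86·24.3000·16.2634

339.8716 billion cells


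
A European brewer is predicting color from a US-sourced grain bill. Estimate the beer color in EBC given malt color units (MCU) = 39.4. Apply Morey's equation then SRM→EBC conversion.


SRM = 1.4922·MCU^0.6859;  EBC = SRM·1.97
SRM = 1.4922·39.4^0.6859 = 18.5429
EBC = 18.5429·1.97

36.5295 EBC


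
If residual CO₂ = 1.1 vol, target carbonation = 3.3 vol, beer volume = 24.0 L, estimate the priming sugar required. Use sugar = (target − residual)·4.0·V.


sugar = (3.3 − 1.1)·4.0·24.0

211.2000 g


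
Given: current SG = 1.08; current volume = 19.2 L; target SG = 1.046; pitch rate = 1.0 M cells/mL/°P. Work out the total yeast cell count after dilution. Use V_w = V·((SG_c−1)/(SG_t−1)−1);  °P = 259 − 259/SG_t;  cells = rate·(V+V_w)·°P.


V_w = 19.2·((1.08−1)/(1.046−1)−1) = 14.1913
V_final = 19.2 + 14.1913 = 33.3913
°P = 259 − 259/1.046 = 11.3901
cells = 1.0·33.3913·11.3901

380.3289 billion cells


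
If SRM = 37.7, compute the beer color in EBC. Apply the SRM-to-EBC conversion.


EBC = SRM · 1.97
EBC = 37.7 · 1.97

74.2690 EBC


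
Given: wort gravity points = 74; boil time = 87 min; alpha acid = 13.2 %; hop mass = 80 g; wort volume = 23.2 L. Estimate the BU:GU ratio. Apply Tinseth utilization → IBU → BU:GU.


U = 1.65·0.000125^(GP/1000)·(1−e^(−0.04t))/4.15;  IBU = (α/100)·m·U·1000/V;  BU:GU = IBU/GP
U = 1.65·0.000125^(74/1000)·(1−e^(−0.04·87))/4.15 = 0.1982
IBU = (13.2/100)·80·0.1982·1000/23.2 = 90.1972
BU:GU = 90.1972/74

1.2189


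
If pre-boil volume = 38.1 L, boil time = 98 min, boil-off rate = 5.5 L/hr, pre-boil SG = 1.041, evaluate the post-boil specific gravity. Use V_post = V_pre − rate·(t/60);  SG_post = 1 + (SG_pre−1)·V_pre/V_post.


V_post = 38.1 − 5.5·(98/60) = 29.1167
SG_post = 1 + (1.041 − 1)·38.1/29.1167

1.0536


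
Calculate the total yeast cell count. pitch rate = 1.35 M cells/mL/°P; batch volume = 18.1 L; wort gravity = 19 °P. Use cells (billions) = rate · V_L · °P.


cells = 1.35 · 18.1 · 19

464.2650 billion cells


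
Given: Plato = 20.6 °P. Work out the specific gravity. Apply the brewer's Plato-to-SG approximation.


SG = 259/(259 − P)
SG = 259/(259 − 20.6)

1.0864


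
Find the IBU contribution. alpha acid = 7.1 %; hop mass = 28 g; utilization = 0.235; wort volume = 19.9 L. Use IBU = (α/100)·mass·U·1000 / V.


IBU = (7.1/100)·28·0.235·1000 / 19.9

23.4764 IBU


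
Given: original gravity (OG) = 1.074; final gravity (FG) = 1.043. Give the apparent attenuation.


AA = (OG − FG)/(OG − 1) · 100
AA = (1.074 − 1.043)/(1.074 − 1) · 100

41.8919 %


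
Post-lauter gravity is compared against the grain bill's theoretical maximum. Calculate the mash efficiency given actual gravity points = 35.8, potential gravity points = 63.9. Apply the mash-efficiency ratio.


efficiency = actual / potential × 100
efficiency = 35.8 / 63.9 × 100

56.0250 %


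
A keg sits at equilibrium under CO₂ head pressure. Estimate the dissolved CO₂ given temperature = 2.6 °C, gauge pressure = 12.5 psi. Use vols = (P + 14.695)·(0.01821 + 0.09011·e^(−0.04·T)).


vols = (12.5 + 14.695)·(0.01821 + 0.09011·e^(−0.04·2.6))

2.7037 volumes


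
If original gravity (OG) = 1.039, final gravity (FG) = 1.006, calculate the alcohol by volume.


ABV = (OG − FG) · 131.25
ABV = (1.039 − 1.006) · 131.25

4.3312 % ABV


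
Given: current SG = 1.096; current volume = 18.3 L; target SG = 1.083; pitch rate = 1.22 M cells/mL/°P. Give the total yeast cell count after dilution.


V_w = V·((SG_c−1)/(SG_t−1)−1);  °P = 259 − 259/SG_t;  cells = rate·(V+V_w)·°P
V_w = 18.3·((1.096−1)/(1.083−1)−1) = 2.8663
V_final = 18.3 + 2.8663 = 21.1663
°P = 259 − 259/1.083 = 19.8495
cells = 1.22·21.1663·19.8495

512.5703 billion cells


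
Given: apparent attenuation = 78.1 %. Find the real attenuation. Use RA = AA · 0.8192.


RA = 78.1 · 0.8192

63.9795 %


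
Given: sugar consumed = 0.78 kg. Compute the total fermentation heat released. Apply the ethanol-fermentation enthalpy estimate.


Q = m_sugar · 590 kJ/kg
Q = 0.78 · 590

460.2000 kJ


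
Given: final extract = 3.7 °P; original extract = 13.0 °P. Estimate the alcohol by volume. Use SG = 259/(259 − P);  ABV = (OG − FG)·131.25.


OG = 259/(259 − 13.0) = 1.0528
FG = 259/(259 − 3.7) = 1.0145
ABV = (1.0528 − 1.0145)·131.25

5.0338 % ABV


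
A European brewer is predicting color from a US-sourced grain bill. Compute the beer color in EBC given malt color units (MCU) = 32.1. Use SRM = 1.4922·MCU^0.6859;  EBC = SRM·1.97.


SRM = 1.4922·32.1^0.6859 = 16.1116
EBC = 16.1116·1.97

31.7399 EBC


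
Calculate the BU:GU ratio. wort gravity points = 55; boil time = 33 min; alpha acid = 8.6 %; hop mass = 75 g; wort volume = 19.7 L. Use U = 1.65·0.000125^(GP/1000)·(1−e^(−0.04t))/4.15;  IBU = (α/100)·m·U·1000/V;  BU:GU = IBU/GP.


U = 1.65·0.000125^(55/1000)·(1−e^(−0.04·33))/4.15 = 0.1777
IBU = (8.6/100)·75·0.1777·1000/19.7 = 58.1947
BU:GU = 58.1947/55

1.0581


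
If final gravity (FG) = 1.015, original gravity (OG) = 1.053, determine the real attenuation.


AA = (OG−FG)/(OG−1)·100;  RA = AA·0.8192
AA = (1.053 − 1.015)/(1.053 − 1)·100 = 71.6981
RA = 71.6981·0.8192

58.7351 %


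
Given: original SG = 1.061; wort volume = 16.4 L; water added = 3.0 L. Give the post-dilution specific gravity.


SG_new = 1 + (SG_old − 1)·V_old/(V_old + V_water)
pts = (1.061 − 1)·1000·16.4/(16.4 + 3.0) = 51.5670
SG_new = 1 + 51.5670/1000

1.0516


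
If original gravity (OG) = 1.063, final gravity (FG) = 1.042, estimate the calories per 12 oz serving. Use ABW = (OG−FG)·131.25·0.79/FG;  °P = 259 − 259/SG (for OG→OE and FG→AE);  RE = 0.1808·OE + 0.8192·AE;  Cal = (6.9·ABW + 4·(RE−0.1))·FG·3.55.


ABW = (1.063 − 1.042)·131.25·0.79/1.042 = 2.0897
OE = 259 − 259/1.063 = 15.3500 °P
AE = 259 − 259/1.042 = 10.4395 °P
RE = 0.1808·15.3500 + 0.8192·10.4395 = 11.3273 °P
Cal = (6.9·2.0897 + 4·(11.3273−0.1))·1.042·3.55

219.4606 kcal


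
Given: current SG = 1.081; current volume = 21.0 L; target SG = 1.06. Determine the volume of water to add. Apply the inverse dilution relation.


V_water = V·((SG_curr − 1)/(SG_target − 1) − 1)
V_water = 21.0·((1.081 − 1)/(1.06 − 1) − 1)

7.3500 L


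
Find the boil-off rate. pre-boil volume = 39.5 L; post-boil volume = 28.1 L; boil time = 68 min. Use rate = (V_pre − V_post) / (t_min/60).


rate = (39.5 − 28.1) / (68/60)

10.0588 L/hr


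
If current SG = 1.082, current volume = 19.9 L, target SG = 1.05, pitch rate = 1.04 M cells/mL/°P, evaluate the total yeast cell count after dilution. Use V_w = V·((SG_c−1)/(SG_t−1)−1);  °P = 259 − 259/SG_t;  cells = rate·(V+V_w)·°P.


V_w = 19.9·((1.082−1)/(1.05−1)−1) = 12.7360
V_final = 19.9 + 12.7360 = 32.6360
°P = 259 − 259/1.05 = 12.3333
cells = 1.04·32.6360·12.3333

418.6111 billion cells


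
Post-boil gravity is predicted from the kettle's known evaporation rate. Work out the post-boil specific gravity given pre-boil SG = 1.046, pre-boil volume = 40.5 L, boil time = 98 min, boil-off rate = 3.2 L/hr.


V_post = V_pre − rate·(t/60);  SG_post = 1 + (SG_pre−1)·V_pre/V_post
V_post = 40.5 − 3.2·(98/60) = 35.2733
SG_post = 1 + (1.046 − 1)·40.5/35.2733

1.0528


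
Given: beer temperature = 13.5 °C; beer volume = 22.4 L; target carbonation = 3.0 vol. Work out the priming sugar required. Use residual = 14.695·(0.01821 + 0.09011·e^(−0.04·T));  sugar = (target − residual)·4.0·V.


residual = 14.695·(0.01821 + 0.09011·e^(−0.04·13.5)) = 1.0393
sugar = (3.0 − 1.0393)·4.0·22.4

175.6831 g


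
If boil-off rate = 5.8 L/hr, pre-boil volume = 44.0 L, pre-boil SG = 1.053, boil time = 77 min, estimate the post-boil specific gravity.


V_post = V_pre − rate·(t/60);  SG_post = 1 + (SG_pre−1)·V_pre/V_post
V_post = 44.0 − 5.8·(77/60) = 36.5567
SG_post = 1 + (1.053 − 1)·44.0/36.5567

1.0638


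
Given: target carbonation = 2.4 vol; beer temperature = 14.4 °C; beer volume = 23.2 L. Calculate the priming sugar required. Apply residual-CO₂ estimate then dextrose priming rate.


residual = 14.695·(0.01821 + 0.09011·e^(−0.04·T));  sugar = (target − residual)·4.0·V
residual = 14.695·(0.01821 + 0.09011·e^(−0.04·14.4)) = 1.0120
sugar = (2.4 − 1.0120)·4.0·23.2

128.8095 g


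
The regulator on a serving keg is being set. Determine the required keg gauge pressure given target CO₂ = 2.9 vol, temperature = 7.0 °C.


psi = vols/(0.01821 + 0.09011·e^(−0.04·T)) − 14.695
psi = 2.9/(0.01821 + 0.09011·e^(−0.04·7.0)) − 14.695

18.9034 psi


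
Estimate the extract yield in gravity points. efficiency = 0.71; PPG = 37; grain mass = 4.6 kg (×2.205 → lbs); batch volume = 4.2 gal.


points = lbs × PPG × eff / vol
lbs = 4.6 × 2.205 = 10.1430
points = 10.1430 × 37 × 0.71 / 4.2

63.4420 points


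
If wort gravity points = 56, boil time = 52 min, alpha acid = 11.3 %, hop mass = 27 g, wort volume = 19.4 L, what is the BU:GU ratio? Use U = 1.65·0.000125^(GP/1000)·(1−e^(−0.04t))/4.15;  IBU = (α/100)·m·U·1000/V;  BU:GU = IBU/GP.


U = 1.65·0.000125^(56/1000)·(1−e^(−0.04·52))/4.15 = 0.2103
IBU = (11.3/100)·27·0.2103·1000/19.4 = 33.0785
BU:GU = 33.0785/56

0.5907


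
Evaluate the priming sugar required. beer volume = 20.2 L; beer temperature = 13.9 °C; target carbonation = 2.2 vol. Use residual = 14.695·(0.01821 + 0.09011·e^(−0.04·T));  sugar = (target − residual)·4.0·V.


residual = 14.695·(0.01821 + 0.09011·e^(−0.04·13.9)) = 1.0270
sugar = (2.2 − 1.0270)·4.0·20.2

94.7781 g


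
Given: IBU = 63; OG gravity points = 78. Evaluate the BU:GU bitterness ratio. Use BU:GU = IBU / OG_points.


BU:GU = 63 / 78

0.8077


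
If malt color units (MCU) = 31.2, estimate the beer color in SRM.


SRM = 1.4922 · MCU^0.6859
SRM = 1.4922 · 31.2^0.6859

15.8004 SRM


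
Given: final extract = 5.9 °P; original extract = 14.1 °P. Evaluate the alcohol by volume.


SG = 259/(259 − P);  ABV = (OG − FG)·131.25
OG = 259/(259 − 14.1) = 1.0576
FG = 259/(259 − 5.9) = 1.0233
ABV = (1.0576 − 1.0233)·131.25

4.4971 % ABV


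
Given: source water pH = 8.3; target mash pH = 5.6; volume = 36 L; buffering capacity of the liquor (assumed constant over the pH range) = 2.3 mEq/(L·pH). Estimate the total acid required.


acid = buffering capacity · (pH_source − pH_target) · V
acid = 2.3 · (8.3 − 5.6) · 36

223.5600 mEq


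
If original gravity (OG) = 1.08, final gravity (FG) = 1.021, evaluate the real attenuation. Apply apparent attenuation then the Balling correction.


AA = (OG−FG)/(OG−1)·100;  RA = AA·0.8192
AA = (1.08 − 1.021)/(1.08 − 1)·100 = 73.7500
RA = 73.7500·0.8192

60.4160 %


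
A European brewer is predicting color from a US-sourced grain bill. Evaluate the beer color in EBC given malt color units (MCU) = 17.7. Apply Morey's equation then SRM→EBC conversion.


SRM = 1.4922·MCU^0.6859;  EBC = SRM·1.97
SRM = 1.4922·17.7^0.6859 = 10.7106
EBC = 10.7106·1.97

21.0998 EBC


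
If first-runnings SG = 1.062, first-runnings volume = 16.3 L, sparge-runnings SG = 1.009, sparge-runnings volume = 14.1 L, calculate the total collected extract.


total = Σ (SG_i − 1)·1000·V_i
first = (1.062 − 1)·1000·16.3 = 1010.6000
sparge = (1.009 − 1)·1000·14.1 = 126.9000
total = 1010.6000 + 126.9000

1137.5000 gravity·L


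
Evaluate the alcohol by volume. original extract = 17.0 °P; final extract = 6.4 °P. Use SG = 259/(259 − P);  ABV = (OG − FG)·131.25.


OG = 259/(259 − 17.0) = 1.0702
FG = 259/(259 − 6.4) = 1.0253
ABV = (1.0702 − 1.0253)·131.25

5.8946 % ABV


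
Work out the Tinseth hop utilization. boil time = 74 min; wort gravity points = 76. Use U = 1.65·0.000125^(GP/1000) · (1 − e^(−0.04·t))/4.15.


bigness = 1.65·0.000125^(76/1000) = 0.8334
boil_factor = (1 − e^(−0.04·74))/4.15 = 0.2285
U = 0.8334 · 0.2285

0.1904


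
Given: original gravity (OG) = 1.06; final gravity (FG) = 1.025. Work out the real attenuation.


AA = (OG−FG)/(OG−1)·100;  RA = AA·0.8192
AA = (1.06 − 1.025)/(1.06 − 1)·100 = 58.3333
RA = 58.3333·0.8192

47.7867 %


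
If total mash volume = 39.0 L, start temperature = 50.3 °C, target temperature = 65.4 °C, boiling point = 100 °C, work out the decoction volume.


V_dec = V_total·(T_target − T_start)/(T_boil − T_start)
V_dec = 39.0·(65.4 − 50.3)/(100 − 50.3)

11.8491 L


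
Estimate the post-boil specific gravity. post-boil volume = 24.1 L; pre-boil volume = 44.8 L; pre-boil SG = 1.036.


SG_post = 1 + (SG_pre − 1)·V_pre/V_post
pts_pre = (1.036 − 1)·1000 = 36.0000
pts_post = 36.0000·44.8/24.1 = 66.9212
SG_post = 1 + 66.9212/1000

1.0669


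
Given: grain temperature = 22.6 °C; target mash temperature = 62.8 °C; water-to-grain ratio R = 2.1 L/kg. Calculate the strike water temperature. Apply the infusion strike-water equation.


T_strike = (0.41/R)·(T_mash − T_grain) + T_mash
T_strike = (0.41/2.1)·(62.8 − 22.6) + 62.8

70.6486 °C


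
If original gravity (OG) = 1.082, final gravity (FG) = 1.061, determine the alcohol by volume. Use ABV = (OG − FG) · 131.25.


ABV = (1.082 − 1.061) · 131.25

2.7563 % ABV


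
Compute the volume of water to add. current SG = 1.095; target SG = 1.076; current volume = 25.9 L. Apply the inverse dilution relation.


V_water = V·((SG_curr − 1)/(SG_target − 1) − 1)
V_water = 25.9·((1.095 − 1)/(1.076 − 1) − 1)

6.4750 L


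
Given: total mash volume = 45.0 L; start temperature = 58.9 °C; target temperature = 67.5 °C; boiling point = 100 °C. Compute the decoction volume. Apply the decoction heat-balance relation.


V_dec = V_total·(T_target − T_start)/(T_boil − T_start)
V_dec = 45.0·(67.5 − 58.9)/(100 − 58.9)

9.4161 L


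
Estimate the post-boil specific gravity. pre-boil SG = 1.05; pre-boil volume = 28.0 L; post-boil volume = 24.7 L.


SG_post = 1 + (SG_pre − 1)·V_pre/V_post
pts_pre = (1.05 − 1)·1000 = 50.0000
pts_post = 50.0000·28.0/24.7 = 56.6802
SG_post = 1 + 56.6802/1000

1.0567


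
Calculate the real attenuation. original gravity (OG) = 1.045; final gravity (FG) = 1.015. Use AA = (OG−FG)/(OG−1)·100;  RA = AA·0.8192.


AA = (1.045 − 1.015)/(1.045 − 1)·100 = 66.6667
RA = 66.6667·0.8192

54.6133 %


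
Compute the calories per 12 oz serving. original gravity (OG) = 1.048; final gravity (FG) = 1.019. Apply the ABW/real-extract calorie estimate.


ABW = (OG−FG)·131.25·0.79/FG;  °P = 259 − 259/SG (for OG→OE and FG→AE);  RE = 0.1808·OE + 0.8192·AE;  Cal = (6.9·ABW + 4·(RE−0.1))·FG·3.55
ABW = (1.048 − 1.019)·131.25·0.79/1.019 = 2.9509
OE = 259 − 259/1.048 = 11.8626 °P
AE = 259 − 259/1.019 = 4.8292 °P
RE = 0.1808·11.8626 + 0.8192·4.8292 = 6.1009 °P
Cal = (6.9·2.9509 + 4·(6.1009−0.1))·1.019·3.55

160.4864 kcal


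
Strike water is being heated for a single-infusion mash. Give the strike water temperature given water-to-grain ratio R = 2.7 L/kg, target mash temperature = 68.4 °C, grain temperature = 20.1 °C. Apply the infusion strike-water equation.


T_strike = (0.41/R)·(T_mash − T_grain) + T_mash
T_strike = (0.41/2.7)·(68.4 − 20.1) + 68.4

75.7344 °C


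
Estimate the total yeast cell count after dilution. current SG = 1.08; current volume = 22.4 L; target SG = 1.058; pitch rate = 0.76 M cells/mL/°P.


V_w = V·((SG_c−1)/(SG_t−1)−1);  °P = 259 − 259/SG_t;  cells = rate·(V+V_w)·°P
V_w = 22.4·((1.08−1)/(1.058−1)−1) = 8.4966
V_final = 22.4 + 8.4966 = 30.8966
°P = 259 − 259/1.058 = 14.1985
cells = 0.76·30.8966·14.1985

333.4001 billion cells


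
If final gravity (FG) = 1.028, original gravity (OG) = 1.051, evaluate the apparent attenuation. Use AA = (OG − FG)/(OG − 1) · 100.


AA = (1.051 − 1.028)/(1.051 − 1) · 100

45.0980 %


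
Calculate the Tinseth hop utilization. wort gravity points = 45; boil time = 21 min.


U = 1.65·0.000125^(GP/1000) · (1 − e^(−0.04·t))/4.15
bigness = 1.65·0.000125^(45/1000) = 1.1011
boil_factor = (1 − e^(−0.04·21))/4.15 = 0.1369
U = 1.1011 · 0.1369

0.1508


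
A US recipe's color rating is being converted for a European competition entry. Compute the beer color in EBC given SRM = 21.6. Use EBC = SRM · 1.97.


EBC = 21.6 · 1.97

42.5520 EBC


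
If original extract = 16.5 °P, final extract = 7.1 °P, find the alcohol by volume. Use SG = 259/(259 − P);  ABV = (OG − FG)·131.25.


OG = 259/(259 − 16.5) = 1.0680
FG = 259/(259 − 7.1) = 1.0282
ABV = (1.0680 − 1.0282)·131.25

5.2310 % ABV


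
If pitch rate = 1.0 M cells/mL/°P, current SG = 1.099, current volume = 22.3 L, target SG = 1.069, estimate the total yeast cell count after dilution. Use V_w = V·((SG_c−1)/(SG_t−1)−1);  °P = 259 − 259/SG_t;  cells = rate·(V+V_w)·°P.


V_w = 22.3·((1.099−1)/(1.069−1)−1) = 9.6957
V_final = 22.3 + 9.6957 = 31.9957
°P = 259 − 259/1.069 = 16.7175
cells = 1.0·31.9957·16.7175

534.8871 billion cells


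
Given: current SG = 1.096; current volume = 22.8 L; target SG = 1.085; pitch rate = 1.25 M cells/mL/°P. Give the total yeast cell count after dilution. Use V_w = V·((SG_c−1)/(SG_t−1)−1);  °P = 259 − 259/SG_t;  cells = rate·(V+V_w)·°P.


V_w = 22.8·((1.096−1)/(1.085−1)−1) = 2.9506
V_final = 22.8 + 2.9506 = 25.7506
°P = 259 − 259/1.085 = 20.2903
cells = 1.25·25.7506·20.2903

653.1097 billion cells


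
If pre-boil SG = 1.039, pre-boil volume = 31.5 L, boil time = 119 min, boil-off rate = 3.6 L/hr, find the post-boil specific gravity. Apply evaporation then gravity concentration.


V_post = V_pre − rate·(t/60);  SG_post = 1 + (SG_pre−1)·V_pre/V_post
V_post = 31.5 − 3.6·(119/60) = 24.3600
SG_post = 1 + (1.039 − 1)·31.5/24.3600

1.0504


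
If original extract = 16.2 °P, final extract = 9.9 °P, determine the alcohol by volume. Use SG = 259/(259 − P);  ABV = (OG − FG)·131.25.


OG = 259/(259 − 16.2) = 1.0667
FG = 259/(259 − 9.9) = 1.0397
ABV = (1.0667 − 1.0397)·131.25

3.5409 % ABV


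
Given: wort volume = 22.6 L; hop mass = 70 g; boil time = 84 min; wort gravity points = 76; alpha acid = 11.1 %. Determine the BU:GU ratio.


U = 1.65·0.000125^(GP/1000)·(1−e^(−0.04t))/4.15;  IBU = (α/100)·m·U·1000/V;  BU:GU = IBU/GP
U = 1.65·0.000125^(76/1000)·(1−e^(−0.04·84))/4.15 = 0.1938
IBU = (11.1/100)·70·0.1938·1000/22.6 = 66.6438
BU:GU = 66.6438/76

0.8769


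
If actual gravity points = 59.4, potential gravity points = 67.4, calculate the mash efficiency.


efficiency = actual / potential × 100
efficiency = 59.4 / 67.4 × 100

88.1306 %


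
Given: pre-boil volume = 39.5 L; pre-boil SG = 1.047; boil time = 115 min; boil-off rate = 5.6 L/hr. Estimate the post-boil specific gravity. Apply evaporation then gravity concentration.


V_post = V_pre − rate·(t/60);  SG_post = 1 + (SG_pre−1)·V_pre/V_post
V_post = 39.5 − 5.6·(115/60) = 28.7667
SG_post = 1 + (1.047 − 1)·39.5/28.7667

1.0645


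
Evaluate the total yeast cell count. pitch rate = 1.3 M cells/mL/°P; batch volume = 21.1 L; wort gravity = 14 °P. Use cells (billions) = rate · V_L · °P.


cells = 1.3 · 21.1 · 14

384.0200 billion cells


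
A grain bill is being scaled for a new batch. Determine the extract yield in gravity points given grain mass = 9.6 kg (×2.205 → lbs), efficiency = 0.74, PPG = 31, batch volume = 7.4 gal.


points = lbs × PPG × eff / vol
lbs = 9.6 × 2.205 = 21.1680
points = 21.1680 × 31 × 0.74 / 7.4

65.6208 points


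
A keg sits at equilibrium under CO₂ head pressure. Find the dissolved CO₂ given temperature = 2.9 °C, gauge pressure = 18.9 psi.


vols = (P + 14.695)·(0.01821 + 0.09011·e^(−0.04·T))
vols = (18.9 + 14.695)·(0.01821 + 0.09011·e^(−0.04·2.9))

3.3075 volumes


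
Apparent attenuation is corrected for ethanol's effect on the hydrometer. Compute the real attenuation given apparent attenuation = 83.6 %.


RA = AA · 0.8192
RA = 83.6 · 0.8192

68.4851 %


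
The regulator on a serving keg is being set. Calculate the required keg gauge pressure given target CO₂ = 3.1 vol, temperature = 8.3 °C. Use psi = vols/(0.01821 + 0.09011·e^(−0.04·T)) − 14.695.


psi = 3.1/(0.01821 + 0.09011·e^(−0.04·8.3)) − 14.695

22.7162 psi


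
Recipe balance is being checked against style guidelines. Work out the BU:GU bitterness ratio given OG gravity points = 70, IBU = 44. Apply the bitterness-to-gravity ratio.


BU:GU = IBU / OG_points
BU:GU = 44 / 70

0.6286


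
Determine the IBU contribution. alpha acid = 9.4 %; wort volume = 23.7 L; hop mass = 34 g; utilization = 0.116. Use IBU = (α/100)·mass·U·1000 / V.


IBU = (9.4/100)·34·0.116·1000 / 23.7

15.6429 IBU


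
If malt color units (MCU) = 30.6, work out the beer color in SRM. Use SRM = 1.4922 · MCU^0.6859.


SRM = 1.4922 · 30.6^0.6859

15.5913 SRM


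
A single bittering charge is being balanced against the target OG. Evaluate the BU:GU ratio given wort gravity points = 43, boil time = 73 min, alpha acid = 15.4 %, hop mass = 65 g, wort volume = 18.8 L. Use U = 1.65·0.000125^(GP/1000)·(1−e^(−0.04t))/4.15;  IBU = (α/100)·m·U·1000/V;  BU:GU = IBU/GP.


U = 1.65·0.000125^(43/1000)·(1−e^(−0.04·73))/4.15 = 0.2556
IBU = (15.4/100)·65·0.2556·1000/18.8 = 136.0820
BU:GU = 136.0820/43

3.1647


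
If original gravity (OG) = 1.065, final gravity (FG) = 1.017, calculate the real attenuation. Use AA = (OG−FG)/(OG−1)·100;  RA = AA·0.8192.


AA = (1.065 − 1.017)/(1.065 − 1)·100 = 73.8462
RA = 73.8462·0.8192

60.4948 %


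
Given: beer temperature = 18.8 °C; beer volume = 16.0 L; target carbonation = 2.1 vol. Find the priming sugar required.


residual = 14.695·(0.01821 + 0.09011·e^(−0.04·T));  sugar = (target − residual)·4.0·V
residual = 14.695·(0.01821 + 0.09011·e^(−0.04·18.8)) = 0.8918
sugar = (2.1 − 0.8918)·4.0·16.0

77.3224 g


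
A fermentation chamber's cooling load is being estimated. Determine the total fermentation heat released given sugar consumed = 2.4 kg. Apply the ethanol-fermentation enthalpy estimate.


Q = m_sugar · 590 kJ/kg
Q = 2.4 · 590

1416.0000 kJ


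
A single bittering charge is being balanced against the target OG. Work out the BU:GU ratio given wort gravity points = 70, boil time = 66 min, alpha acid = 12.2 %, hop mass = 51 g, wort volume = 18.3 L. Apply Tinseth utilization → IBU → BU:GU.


U = 1.65·0.000125^(GP/1000)·(1−e^(−0.04t))/4.15;  IBU = (α/100)·m·U·1000/V;  BU:GU = IBU/GP
U = 1.65·0.000125^(70/1000)·(1−e^(−0.04·66))/4.15 = 0.1968
IBU = (12.2/100)·51·0.1968·1000/18.3 = 66.9184
BU:GU = 66.9184/70

0.9560


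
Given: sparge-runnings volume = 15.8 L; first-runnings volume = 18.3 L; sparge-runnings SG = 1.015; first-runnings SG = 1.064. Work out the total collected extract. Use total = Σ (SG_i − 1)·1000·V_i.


first = (1.064 − 1)·1000·18.3 = 1171.2000
sparge = (1.015 − 1)·1000·15.8 = 237.0000
total = 1171.2000 + 237.0000

1408.2000 gravity·L


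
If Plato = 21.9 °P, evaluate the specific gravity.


SG = 259/(259 − P)
SG = 259/(259 − 21.9)

1.0924


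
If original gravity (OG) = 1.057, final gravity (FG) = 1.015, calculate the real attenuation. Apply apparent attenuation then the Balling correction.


AA = (OG−FG)/(OG−1)·100;  RA = AA·0.8192
AA = (1.057 − 1.015)/(1.057 − 1)·100 = 73.6842
RA = 73.6842·0.8192

60.3621 %


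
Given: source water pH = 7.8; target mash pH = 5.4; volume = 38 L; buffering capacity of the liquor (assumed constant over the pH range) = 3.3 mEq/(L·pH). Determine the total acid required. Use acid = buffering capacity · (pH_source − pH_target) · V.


acid = 3.3 · (7.8 − 5.4) · 38

300.9600 mEq


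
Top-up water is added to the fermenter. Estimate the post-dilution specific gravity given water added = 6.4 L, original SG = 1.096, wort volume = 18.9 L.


SG_new = 1 + (SG_old − 1)·V_old/(V_old + V_water)
pts = (1.096 − 1)·1000·18.9/(18.9 + 6.4) = 71.7154
SG_new = 1 + 71.7154/1000

1.0717


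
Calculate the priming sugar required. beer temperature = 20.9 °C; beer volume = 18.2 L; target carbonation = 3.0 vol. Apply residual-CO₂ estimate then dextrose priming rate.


residual = 14.695·(0.01821 + 0.09011·e^(−0.04·T));  sugar = (target − residual)·4.0·V
residual = 14.695·(0.01821 + 0.09011·e^(−0.04·20.9)) = 0.8415
sugar = (3.0 − 0.8415)·4.0·18.2

157.1356 g


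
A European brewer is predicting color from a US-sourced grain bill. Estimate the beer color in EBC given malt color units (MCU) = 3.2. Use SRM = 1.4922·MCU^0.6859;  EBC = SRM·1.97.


SRM = 1.4922·3.2^0.6859 = 3.3137
EBC = 3.3137·1.97

6.5279 EBC


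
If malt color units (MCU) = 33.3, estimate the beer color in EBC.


SRM = 1.4922·MCU^0.6859;  EBC = SRM·1.97
SRM = 1.4922·33.3^0.6859 = 16.5223
EBC = 16.5223·1.97

32.5490 EBC


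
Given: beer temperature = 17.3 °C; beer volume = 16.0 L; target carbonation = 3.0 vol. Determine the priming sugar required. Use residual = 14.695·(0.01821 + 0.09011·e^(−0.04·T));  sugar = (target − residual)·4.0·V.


residual = 14.695·(0.01821 + 0.09011·e^(−0.04·17.3)) = 0.9304
sugar = (3.0 − 0.9304)·4.0·16.0

132.4519 g


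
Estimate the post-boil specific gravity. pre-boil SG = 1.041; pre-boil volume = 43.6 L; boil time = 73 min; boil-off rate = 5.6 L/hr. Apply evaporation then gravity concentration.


V_post = V_pre − rate·(t/60);  SG_post = 1 + (SG_pre−1)·V_pre/V_post
V_post = 43.6 − 5.6·(73/60) = 36.7867
SG_post = 1 + (1.041 − 1)·43.6/36.7867

1.0486


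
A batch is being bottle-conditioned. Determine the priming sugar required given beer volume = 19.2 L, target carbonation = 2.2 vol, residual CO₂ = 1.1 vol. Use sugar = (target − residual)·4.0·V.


sugar = (2.2 − 1.1)·4.0·19.2

84.4800 g


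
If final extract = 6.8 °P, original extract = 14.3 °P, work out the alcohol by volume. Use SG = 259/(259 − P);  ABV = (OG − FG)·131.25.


OG = 259/(259 − 14.3) = 1.0584
FG = 259/(259 − 6.8) = 1.0270
ABV = (1.0584 − 1.0270)·131.25

4.1312 % ABV


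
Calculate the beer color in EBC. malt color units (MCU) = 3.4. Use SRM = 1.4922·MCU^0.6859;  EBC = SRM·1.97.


SRM = 1.4922·3.4^0.6859 = 3.4544
EBC = 3.4544·1.97

6.8051 EBC


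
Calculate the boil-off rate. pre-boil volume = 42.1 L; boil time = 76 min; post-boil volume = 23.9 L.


rate = (V_pre − V_post) / (t_min/60)
rate = (42.1 − 23.9) / (76/60)

14.3684 L/hr


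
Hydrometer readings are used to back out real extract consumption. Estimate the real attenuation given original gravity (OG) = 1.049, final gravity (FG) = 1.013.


AA = (OG−FG)/(OG−1)·100;  RA = AA·0.8192
AA = (1.049 − 1.013)/(1.049 − 1)·100 = 73.4694
RA = 73.4694·0.8192

60.1861 %


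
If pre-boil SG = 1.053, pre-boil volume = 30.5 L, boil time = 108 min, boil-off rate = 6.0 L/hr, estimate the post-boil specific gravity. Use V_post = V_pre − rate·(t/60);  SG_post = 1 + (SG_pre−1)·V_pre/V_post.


V_post = 30.5 − 6.0·(108/60) = 19.7000
SG_post = 1 + (1.053 − 1)·30.5/19.7000

1.0821


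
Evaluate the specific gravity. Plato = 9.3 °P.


SG = 259/(259 − P)
SG = 259/(259 − 9.3)

1.0372


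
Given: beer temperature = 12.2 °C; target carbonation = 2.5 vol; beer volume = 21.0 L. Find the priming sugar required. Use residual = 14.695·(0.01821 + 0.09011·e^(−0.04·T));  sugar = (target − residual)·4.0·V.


residual = 14.695·(0.01821 + 0.09011·e^(−0.04·12.2)) = 1.0804
sugar = (2.5 − 1.0804)·4.0·21.0

119.2431 g


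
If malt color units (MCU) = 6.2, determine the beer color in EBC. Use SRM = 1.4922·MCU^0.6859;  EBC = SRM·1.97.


SRM = 1.4922·6.2^0.6859 = 5.2159
EBC = 5.2159·1.97

10.2753 EBC


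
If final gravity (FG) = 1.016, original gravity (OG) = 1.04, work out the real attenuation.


AA = (OG−FG)/(OG−1)·100;  RA = AA·0.8192
AA = (1.04 − 1.016)/(1.04 − 1)·100 = 60.0000
RA = 60.0000·0.8192

49.1520 %


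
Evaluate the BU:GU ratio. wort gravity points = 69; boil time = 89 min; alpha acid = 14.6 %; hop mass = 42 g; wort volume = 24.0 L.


U = 1.65·0.000125^(GP/1000)·(1−e^(−0.04t))/4.15;  IBU = (α/100)·m·U·1000/V;  BU:GU = IBU/GP
U = 1.65·0.000125^(69/1000)·(1−e^(−0.04·89))/4.15 = 0.2078
IBU = (14.6/100)·42·0.2078·1000/24.0 = 53.0865
BU:GU = 53.0865/69

0.7694


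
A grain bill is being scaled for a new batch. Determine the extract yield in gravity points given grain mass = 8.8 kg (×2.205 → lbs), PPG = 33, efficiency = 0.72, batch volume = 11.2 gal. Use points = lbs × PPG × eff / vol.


lbs = 8.8 × 2.205 = 19.4040
points = 19.4040 × 33 × 0.72 / 11.2

41.1642 points


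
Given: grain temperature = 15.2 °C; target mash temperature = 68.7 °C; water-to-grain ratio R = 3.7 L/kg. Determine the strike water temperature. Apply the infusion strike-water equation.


T_strike = (0.41/R)·(T_mash − T_grain) + T_mash
T_strike = (0.41/3.7)·(68.7 − 15.2) + 68.7

74.6284 °C


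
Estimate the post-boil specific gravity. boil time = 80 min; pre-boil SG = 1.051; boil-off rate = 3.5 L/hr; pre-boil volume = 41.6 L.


V_post = V_pre − rate·(t/60);  SG_post = 1 + (SG_pre−1)·V_pre/V_post
V_post = 41.6 − 3.5·(80/60) = 36.9333
SG_post = 1 + (1.051 − 1)·41.6/36.9333

1.0574


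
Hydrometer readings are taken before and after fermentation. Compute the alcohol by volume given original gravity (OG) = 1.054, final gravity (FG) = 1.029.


ABV = (OG − FG) · 131.25
ABV = (1.054 − 1.029) · 131.25

3.2813 % ABV


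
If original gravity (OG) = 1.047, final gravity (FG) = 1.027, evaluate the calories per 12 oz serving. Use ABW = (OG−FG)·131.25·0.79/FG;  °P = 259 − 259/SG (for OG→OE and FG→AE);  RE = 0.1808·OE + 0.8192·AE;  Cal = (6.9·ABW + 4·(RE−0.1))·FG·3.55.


ABW = (1.047 − 1.027)·131.25·0.79/1.027 = 2.0192
OE = 259 − 259/1.047 = 11.6266 °P
AE = 259 − 259/1.027 = 6.8092 °P
RE = 0.1808·11.6266 + 0.8192·6.8092 = 7.6801 °P
Cal = (6.9·2.0192 + 4·(7.6801−0.1))·1.027·3.55

161.3407 kcal


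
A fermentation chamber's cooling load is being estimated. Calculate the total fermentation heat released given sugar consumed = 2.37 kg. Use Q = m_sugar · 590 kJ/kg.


Q = 2.37 · 590

1398.3000 kJ


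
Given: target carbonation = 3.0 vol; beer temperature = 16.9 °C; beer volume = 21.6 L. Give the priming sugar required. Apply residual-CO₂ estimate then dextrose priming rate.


residual = 14.695·(0.01821 + 0.09011·e^(−0.04·T));  sugar = (target − residual)·4.0·V
residual = 14.695·(0.01821 + 0.09011·e^(−0.04·16.9)) = 0.9411
sugar = (3.0 − 0.9411)·4.0·21.6

177.8864 g


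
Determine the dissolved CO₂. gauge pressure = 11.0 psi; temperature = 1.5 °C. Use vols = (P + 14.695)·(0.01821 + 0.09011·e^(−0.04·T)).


vols = (11.0 + 14.695)·(0.01821 + 0.09011·e^(−0.04·1.5))

2.6484 volumes


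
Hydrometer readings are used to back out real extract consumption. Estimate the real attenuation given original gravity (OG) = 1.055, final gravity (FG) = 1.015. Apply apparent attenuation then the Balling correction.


AA = (OG−FG)/(OG−1)·100;  RA = AA·0.8192
AA = (1.055 − 1.015)/(1.055 − 1)·100 = 72.7273
RA = 72.7273·0.8192

59.5782 %


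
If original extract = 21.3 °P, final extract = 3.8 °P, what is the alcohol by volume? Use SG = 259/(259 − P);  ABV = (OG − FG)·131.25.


OG = 259/(259 − 21.3) = 1.0896
FG = 259/(259 − 3.8) = 1.0149
ABV = (1.0896 − 1.0149)·131.25

9.8068 % ABV


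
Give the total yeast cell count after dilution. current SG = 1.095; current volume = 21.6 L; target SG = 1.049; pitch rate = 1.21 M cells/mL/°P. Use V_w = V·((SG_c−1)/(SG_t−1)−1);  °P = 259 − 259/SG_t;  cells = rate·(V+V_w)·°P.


V_w = 21.6·((1.095−1)/(1.049−1)−1) = 20.2776
V_final = 21.6 + 20.2776 = 41.8776
°P = 259 − 259/1.049 = 12.0982
cells = 1.21·41.8776·12.0982

613.0374 billion cells


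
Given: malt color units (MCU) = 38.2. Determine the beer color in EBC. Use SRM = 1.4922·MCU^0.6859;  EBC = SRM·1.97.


SRM = 1.4922·38.2^0.6859 = 18.1537
EBC = 18.1537·1.97

35.7627 EBC
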